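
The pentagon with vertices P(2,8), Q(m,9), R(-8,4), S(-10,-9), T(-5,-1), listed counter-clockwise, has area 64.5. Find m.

Write out the shoelace sum; only the two edges meeting at Q involve m:
2·Area = [(2·9 − m·8) + (m·4 − (-8)·9)] + 39
       = -4·m + 129 = 129
⇒ m = 0.

0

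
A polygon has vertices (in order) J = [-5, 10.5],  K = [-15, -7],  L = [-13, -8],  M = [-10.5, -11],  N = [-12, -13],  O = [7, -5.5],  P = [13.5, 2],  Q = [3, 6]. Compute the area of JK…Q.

333.375

Apply the surveyor's formula: 2A = Σ (x_i·y_{i+1} − x_{i+1}·y_i), indices taken mod 8.
Σ = (192.5) + (29) + (59) + (4.5) + (157) + (88.25) + (75) + (61.5) = 666.75
Area = |Σ|/2 = 333.375.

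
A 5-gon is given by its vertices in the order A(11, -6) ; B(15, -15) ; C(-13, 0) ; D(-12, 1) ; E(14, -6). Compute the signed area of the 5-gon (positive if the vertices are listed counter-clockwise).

-121.5

Apply the surveyor's formula: 2A = Σ (x_i·y_{i+1} − x_{i+1}·y_i), indices taken mod 5.
Σ = (-75) + (-195) + (-13) + (58) + (-18) = -243
Signed area = Σ/2 = -121.5 (negative ⇒ clockwise traversal).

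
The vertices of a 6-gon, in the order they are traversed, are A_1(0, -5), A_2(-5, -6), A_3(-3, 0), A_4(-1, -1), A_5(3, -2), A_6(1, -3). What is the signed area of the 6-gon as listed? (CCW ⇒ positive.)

Apply the shoelace (surveyor's) formula: 2A = Σ (x_i·y_{i+1} − x_{i+1}·y_i), indices taken mod 6.
Cross-terms: -25, -18, 3, 5, -7, -5  ⇒  Σ = -47
Signed area = Σ/2 = -23.5 (negative ⇒ clockwise traversal).

-23.5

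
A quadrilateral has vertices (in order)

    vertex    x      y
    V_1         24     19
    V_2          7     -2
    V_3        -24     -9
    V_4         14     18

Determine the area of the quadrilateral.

Σ = (-181) + (-111) + (-306) + (-166) = -764
Area = |Σ|/2 = 382.

382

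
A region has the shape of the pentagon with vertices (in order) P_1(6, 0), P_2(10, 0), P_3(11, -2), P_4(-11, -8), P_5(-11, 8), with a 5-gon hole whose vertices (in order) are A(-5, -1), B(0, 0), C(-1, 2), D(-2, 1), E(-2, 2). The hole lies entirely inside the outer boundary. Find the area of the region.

170.5

Outer boundary:
Apply the surveyor's formula: 2A = Σ (x_i·y_{i+1} − x_{i+1}·y_i), indices taken mod 5.
P_1→P_2: (6)(0) − (10)(0) = 0
P_2→P_3: (10)(-2) − (11)(0) = -20
P_3→P_4: (11)(-8) − (-11)(-2) = -110
P_4→P_5: (-11)(8) − (-11)(-8) = -176
P_5→P_1: (-11)(0) − (6)(8) = -48
Σ = -354
Area = |Σ|/2 = 177.
Hole:
A→B: (-5)(0) − (0)(-1) = 0
B→C: (0)(2) − (-1)(0) = 0
C→D: (-1)(1) − (-2)(2) = 3
D→E: (-2)(2) − (-2)(1) = -2
E→A: (-2)(-1) − (-5)(2) = 12
Σ = 13
Area = |Σ|/2 = 6.5.
Net area = 177 − 6.5 = 170.5.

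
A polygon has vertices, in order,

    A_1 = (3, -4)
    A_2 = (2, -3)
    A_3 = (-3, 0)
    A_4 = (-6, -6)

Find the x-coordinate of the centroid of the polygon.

-142/75

Apply Gauss's area formula. First the cross-terms c_i = x_i·y_{i+1} − x_{i+1}·y_i:
  -1, -9, 18, 42  ⇒  2A = 50, A = 25.
Then Σ (x_i + x_{i+1})·c_i = -284, so x̄ = -284 / (6·25) = -142/75.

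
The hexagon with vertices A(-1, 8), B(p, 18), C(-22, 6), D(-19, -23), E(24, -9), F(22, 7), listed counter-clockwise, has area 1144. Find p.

-9

The doubled signed area Σ (x_i y_{i+1} − x_{i+1} y_i) is linear in p.
With p=0 it equals 2270; the coefficient of p is -2 (from the two edges through B).
So -2·p + 2270 = 2·1144 = 2288 ⇒ p = -9.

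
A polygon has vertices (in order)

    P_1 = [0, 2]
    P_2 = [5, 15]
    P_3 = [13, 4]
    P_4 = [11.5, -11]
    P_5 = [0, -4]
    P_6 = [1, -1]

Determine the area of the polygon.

207

Σ = (-10) + (-175) + (-189) + (-46) + (4) + (2) = -414
Area = |Σ|/2 = 207.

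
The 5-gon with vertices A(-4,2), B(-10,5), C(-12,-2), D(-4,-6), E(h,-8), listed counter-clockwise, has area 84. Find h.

3

Write out the shoelace sum; only the two edges meeting at E involve h:
2·Area = [((-4)·(-8) − h·(-6)) + (h·2 − (-4)·(-8))] + 144
       = 8·h + 144 = 168
⇒ h = 3.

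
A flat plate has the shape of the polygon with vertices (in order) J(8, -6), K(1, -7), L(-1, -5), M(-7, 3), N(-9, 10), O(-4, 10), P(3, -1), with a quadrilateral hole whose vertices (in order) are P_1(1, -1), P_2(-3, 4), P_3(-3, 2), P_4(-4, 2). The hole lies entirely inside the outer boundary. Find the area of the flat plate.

109

Outer boundary:
Apply the surveyor's formula: 2A = Σ (x_i·y_{i+1} − x_{i+1}·y_i), indices taken mod 7.
Σ = (-50) + (-12) + (-38) + (-43) + (-50) + (-26) + (-10) = -229
Area = |Σ|/2 = 114.5.
Hole:
Apply Gauss's area formula: 2A = Σ (x_i·y_{i+1} − x_{i+1}·y_i), indices taken mod 4.
P_1→P_2: (1)(4) − (-3)(-1) = 1
P_2→P_3: (-3)(2) − (-3)(4) = 6
P_3→P_4: (-3)(2) − (-4)(2) = 2
P_4→P_1: (-4)(-1) − (1)(2) = 2
Σ = 11
Area = |Σ|/2 = 5.5.
Net area = 114.5 − 5.5 = 109.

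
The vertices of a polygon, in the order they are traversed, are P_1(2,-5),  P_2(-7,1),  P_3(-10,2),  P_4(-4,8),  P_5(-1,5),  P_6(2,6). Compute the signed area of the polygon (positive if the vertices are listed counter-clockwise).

-79.5

Apply the shoelace formula: 2A = Σ (x_i·y_{i+1} − x_{i+1}·y_i), indices taken mod 6.
P_1→P_2: (2)(1) − (-7)(-5) = -33
P_2→P_3: (-7)(2) − (-10)(1) = -4
P_3→P_4: (-10)(8) − (-4)(2) = -72
P_4→P_5: (-4)(5) − (-1)(8) = -12
P_5→P_6: (-1)(6) − (2)(5) = -16
P_6→P_1: (2)(-5) − (2)(6) = -22
Σ = -159
Signed area = Σ/2 = -79.5 (negative ⇒ clockwise traversal).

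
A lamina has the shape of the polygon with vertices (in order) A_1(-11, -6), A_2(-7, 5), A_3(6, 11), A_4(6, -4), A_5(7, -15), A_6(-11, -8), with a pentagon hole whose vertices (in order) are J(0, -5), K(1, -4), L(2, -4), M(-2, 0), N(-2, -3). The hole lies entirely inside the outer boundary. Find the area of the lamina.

291

Outer boundary:
Apply the surveyor's formula: 2A = Σ (x_i·y_{i+1} − x_{i+1}·y_i), indices taken mod 6.
A_1→A_2: (-11)(5) − (-7)(-6) = -97
A_2→A_3: (-7)(11) − (6)(5) = -107
A_3→A_4: (6)(-4) − (6)(11) = -90
A_4→A_5: (6)(-15) − (7)(-4) = -62
A_5→A_6: (7)(-8) − (-11)(-15) = -221
A_6→A_1: (-11)(-6) − (-11)(-8) = -22
Σ = -599
Area = |Σ|/2 = 299.5.
Hole:
Σ = (5) + (4) + (-8) + (6) + (10) = 17
Area = |Σ|/2 = 8.5.
Net area = 299.5 − 8.5 = 291.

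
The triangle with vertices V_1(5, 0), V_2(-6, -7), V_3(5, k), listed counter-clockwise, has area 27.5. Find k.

-5

Write out the shoelace sum; only the two edges meeting at V_3 involve k:
2·Area = [((-6)·k − 5·(-7)) + (5·0 − 5·k)] + -35
       = -11·k + 0 = 55
⇒ k = -5.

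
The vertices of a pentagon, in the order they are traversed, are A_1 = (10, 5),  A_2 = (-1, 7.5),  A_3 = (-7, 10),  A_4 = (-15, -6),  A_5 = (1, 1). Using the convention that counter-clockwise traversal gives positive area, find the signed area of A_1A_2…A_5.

150.25

Apply Gauss's area formula: 2A = Σ (x_i·y_{i+1} − x_{i+1}·y_i), indices taken mod 5.
Σ = (80) + (42.5) + (192) + (-9) + (-5) = 300.5
Signed area = Σ/2 = 150.25 (positive ⇒ counter-clockwise traversal).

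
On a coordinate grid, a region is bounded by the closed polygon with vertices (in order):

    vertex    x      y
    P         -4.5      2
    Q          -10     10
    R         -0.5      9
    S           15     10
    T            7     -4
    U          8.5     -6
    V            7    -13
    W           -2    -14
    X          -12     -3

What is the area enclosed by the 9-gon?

390

Apply the shoelace (surveyor's) formula: 2A = Σ (x_i·y_{i+1} − x_{i+1}·y_i), indices taken mod 9.
Σ = (-25) + (-85) + (-140) + (-130) + (-8) + (-68.5) + (-124) + (-162) + (-37.5) = -780
Area = |Σ|/2 = 390.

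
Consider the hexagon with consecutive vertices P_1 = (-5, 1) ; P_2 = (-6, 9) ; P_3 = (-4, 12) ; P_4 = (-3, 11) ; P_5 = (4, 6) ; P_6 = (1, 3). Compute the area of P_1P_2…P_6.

61.5

P_1→P_2: (-5)(9) − (-6)(1) = -39
P_2→P_3: (-6)(12) − (-4)(9) = -36
P_3→P_4: (-4)(11) − (-3)(12) = -8
P_4→P_5: (-3)(6) − (4)(11) = -62
P_5→P_6: (4)(3) − (1)(6) = 6
P_6→P_1: (1)(1) − (-5)(3) = 16
Σ = -123
Area = |Σ|/2 = 61.5.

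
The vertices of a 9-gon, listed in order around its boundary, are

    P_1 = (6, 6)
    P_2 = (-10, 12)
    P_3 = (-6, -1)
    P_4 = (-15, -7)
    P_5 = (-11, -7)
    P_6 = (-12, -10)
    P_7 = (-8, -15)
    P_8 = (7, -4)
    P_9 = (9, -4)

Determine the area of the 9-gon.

309

Cross-terms: 132, 82, 27, 28, 26, 100, 137, 8, 78  ⇒  Σ = 618
Area = |Σ|/2 = 309.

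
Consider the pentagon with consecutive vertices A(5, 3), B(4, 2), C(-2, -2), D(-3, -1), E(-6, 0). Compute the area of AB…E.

Apply the shoelace (surveyor's) formula: 2A = Σ (x_i·y_{i+1} − x_{i+1}·y_i), indices taken mod 5.
A→B: (5)(2) − (4)(3) = -2
B→C: (4)(-2) − (-2)(2) = -4
C→D: (-2)(-1) − (-3)(-2) = -4
D→E: (-3)(0) − (-6)(-1) = -6
E→A: (-6)(3) − (5)(0) = -18
Σ = -34
Area = |Σ|/2 = 17.

17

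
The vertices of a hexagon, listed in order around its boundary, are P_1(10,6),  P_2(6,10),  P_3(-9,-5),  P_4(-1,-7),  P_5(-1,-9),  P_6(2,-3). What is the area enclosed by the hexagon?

123.5

Σ = (64) + (60) + (58) + (2) + (21) + (42) = 247
Area = |Σ|/2 = 123.5.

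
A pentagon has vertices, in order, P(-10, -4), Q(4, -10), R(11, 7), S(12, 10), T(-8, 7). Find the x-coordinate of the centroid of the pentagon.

Apply the shoelace formula. First the cross-terms c_i = x_i·y_{i+1} − x_{i+1}·y_i:
  116, 138, 26, 164, 102  ⇒  2A = 546, A = 273.
Then Σ (x_i + x_{i+1})·c_i = 792, so x̄ = 792 / (6·273) = 44/91.

44/91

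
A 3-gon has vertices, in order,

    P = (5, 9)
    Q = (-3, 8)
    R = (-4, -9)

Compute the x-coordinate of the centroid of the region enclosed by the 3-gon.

Apply the surveyor's formula. First the cross-terms c_i = x_i·y_{i+1} − x_{i+1}·y_i:
  67, 59, 9  ⇒  2A = 135, A = 67.5.
Then Σ (x_i + x_{i+1})·c_i = -270, so x̄ = -270 / (6·67.5) = -2/3.

-2/3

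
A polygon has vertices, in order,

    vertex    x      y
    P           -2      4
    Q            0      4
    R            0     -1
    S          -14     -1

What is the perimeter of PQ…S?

34

|PQ| = √((2)² + (0)²) = √4 = 2
|QR| = √((0)² + (-5)²) = √25 = 5
|RS| = √((-14)² + (0)²) = √196 = 14
|SP| = √((12)² + (5)²) = √169 = 13
Perimeter = 2 + 5 + 14 + 13 = 34.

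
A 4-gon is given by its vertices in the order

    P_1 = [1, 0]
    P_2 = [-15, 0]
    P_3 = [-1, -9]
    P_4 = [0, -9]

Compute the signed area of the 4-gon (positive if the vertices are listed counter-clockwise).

76.5

Apply the shoelace (surveyor's) formula: 2A = Σ (x_i·y_{i+1} − x_{i+1}·y_i), indices taken mod 4.
P_1→P_2: (1)(0) − (-15)(0) = 0
P_2→P_3: (-15)(-9) − (-1)(0) = 135
P_3→P_4: (-1)(-9) − (0)(-9) = 9
P_4→P_1: (0)(0) − (1)(-9) = 9
Σ = 153
Signed area = Σ/2 = 76.5 (positive ⇒ counter-clockwise traversal).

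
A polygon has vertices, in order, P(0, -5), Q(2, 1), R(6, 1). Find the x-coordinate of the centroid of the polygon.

8/3

Apply the surveyor's formula. First the cross-terms c_i = x_i·y_{i+1} − x_{i+1}·y_i:
  10, -4, -30  ⇒  2A = -24, A = -12.
Then Σ (x_i + x_{i+1})·c_i = -192, so x̄ = -192 / (6·(-12)) = 8/3.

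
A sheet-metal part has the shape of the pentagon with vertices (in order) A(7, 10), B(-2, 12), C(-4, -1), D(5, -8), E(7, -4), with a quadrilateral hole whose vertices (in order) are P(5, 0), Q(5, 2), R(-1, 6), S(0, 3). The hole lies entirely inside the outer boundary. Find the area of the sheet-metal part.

Outer boundary:
Σ = (104) + (50) + (37) + (36) + (98) = 325
Area = |Σ|/2 = 162.5.
Hole:
Apply the surveyor's formula: 2A = Σ (x_i·y_{i+1} − x_{i+1}·y_i), indices taken mod 4.
P→Q: (5)(2) − (5)(0) = 10
Q→R: (5)(6) − (-1)(2) = 32
R→S: (-1)(3) − (0)(6) = -3
S→P: (0)(0) − (5)(3) = -15
Σ = 24
Area = |Σ|/2 = 12.
Net area = 162.5 − 12 = 150.5.

150.5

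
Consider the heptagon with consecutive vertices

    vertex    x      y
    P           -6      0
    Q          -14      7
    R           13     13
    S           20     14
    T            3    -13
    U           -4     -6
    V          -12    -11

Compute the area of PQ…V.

429.5

Σ = (-42) + (-273) + (-78) + (-302) + (-70) + (-28) + (-66) = -859
Area = |Σ|/2 = 429.5.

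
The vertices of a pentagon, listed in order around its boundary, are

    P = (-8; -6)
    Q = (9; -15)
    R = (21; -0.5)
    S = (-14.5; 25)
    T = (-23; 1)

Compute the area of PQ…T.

Apply the surveyor's formula: 2A = Σ (x_i·y_{i+1} − x_{i+1}·y_i), indices taken mod 5.
Σ = (174) + (310.5) + (517.75) + (560.5) + (146) = 1708.75
Area = |Σ|/2 = 854.375.

854.375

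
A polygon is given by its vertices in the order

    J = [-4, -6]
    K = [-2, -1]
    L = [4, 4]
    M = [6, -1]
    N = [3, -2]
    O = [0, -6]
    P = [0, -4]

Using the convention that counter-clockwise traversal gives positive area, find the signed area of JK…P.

Apply the surveyor's formula: 2A = Σ (x_i·y_{i+1} − x_{i+1}·y_i), indices taken mod 7.
Σ = (-8) + (-4) + (-28) + (-9) + (-18) + (0) + (-16) = -83
Signed area = Σ/2 = -41.5 (negative ⇒ clockwise traversal).

-41.5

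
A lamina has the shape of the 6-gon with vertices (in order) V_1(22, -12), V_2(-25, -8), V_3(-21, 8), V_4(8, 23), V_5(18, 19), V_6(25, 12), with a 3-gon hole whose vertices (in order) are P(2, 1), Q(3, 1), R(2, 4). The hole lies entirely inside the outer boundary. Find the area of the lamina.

Outer boundary:
Σ = (-476) + (-368) + (-547) + (-262) + (-259) + (-564) = -2476
Area = |Σ|/2 = 1238.
Hole:
P→Q: (2)(1) − (3)(1) = -1
Q→R: (3)(4) − (2)(1) = 10
R→P: (2)(1) − (2)(4) = -6
Σ = 3
Area = |Σ|/2 = 1.5.
Net area = 1238 − 1.5 = 1236.5.

1236.5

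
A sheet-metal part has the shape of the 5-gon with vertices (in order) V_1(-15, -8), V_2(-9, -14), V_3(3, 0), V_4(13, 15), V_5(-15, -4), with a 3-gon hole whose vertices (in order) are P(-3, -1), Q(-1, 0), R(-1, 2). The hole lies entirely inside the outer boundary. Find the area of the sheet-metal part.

227

Outer boundary:
Apply the shoelace (surveyor's) formula: 2A = Σ (x_i·y_{i+1} − x_{i+1}·y_i), indices taken mod 5.
Σ = (138) + (42) + (45) + (173) + (60) = 458
Area = |Σ|/2 = 229.
Hole:
Cross-terms: -1, -2, 7  ⇒  Σ = 4
Area = |Σ|/2 = 2.
Net area = 229 − 2 = 227.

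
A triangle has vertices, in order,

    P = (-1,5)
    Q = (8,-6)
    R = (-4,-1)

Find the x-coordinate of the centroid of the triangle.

Apply the shoelace formula. First the cross-terms c_i = x_i·y_{i+1} − x_{i+1}·y_i:
  -34, -32, -21  ⇒  2A = -87, A = -43.5.
Then Σ (x_i + x_{i+1})·c_i = -261, so x̄ = -261 / (6·(-43.5)) = 1.

1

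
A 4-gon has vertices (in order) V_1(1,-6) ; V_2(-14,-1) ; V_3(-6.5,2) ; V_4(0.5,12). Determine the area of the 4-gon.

106.75

Cross-terms: -85, -34.5, -79, -15  ⇒  Σ = -213.5
Area = |Σ|/2 = 106.75.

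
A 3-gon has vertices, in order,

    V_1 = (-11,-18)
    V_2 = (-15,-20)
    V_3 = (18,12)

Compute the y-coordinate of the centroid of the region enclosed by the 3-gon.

-26/3

Apply the shoelace (surveyor's) formula. First the cross-terms c_i = x_i·y_{i+1} − x_{i+1}·y_i:
  -50, 180, -192  ⇒  2A = -62, A = -31.
Then Σ (y_i + y_{i+1})·c_i = 1612, so ȳ = 1612 / (6·(-31)) = -26/3.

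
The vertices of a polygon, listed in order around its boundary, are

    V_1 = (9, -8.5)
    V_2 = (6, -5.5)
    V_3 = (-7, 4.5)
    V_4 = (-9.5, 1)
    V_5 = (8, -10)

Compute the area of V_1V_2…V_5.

Apply the shoelace formula: 2A = Σ (x_i·y_{i+1} − x_{i+1}·y_i), indices taken mod 5.
Σ = (1.5) + (-11.5) + (35.75) + (87) + (22) = 134.75
Area = |Σ|/2 = 67.375.

67.375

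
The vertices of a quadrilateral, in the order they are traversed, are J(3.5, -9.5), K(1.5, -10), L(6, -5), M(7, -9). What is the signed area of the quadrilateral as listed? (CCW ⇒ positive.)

-11.125

Apply the shoelace (surveyor's) formula: 2A = Σ (x_i·y_{i+1} − x_{i+1}·y_i), indices taken mod 4.
J→K: (3.5)(-10) − (1.5)(-9.5) = -20.75
K→L: (1.5)(-5) − (6)(-10) = 52.5
L→M: (6)(-9) − (7)(-5) = -19
M→J: (7)(-9.5) − (3.5)(-9) = -35
Σ = -22.25
Signed area = Σ/2 = -11.125 (negative ⇒ clockwise traversal).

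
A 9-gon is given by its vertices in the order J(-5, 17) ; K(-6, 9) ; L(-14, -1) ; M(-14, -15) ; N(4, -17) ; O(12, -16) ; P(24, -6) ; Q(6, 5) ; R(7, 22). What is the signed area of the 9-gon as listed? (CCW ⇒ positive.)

808.5

Apply the shoelace (surveyor's) formula: 2A = Σ (x_i·y_{i+1} − x_{i+1}·y_i), indices taken mod 9.
J→K: (-5)(9) − (-6)(17) = 57
K→L: (-6)(-1) − (-14)(9) = 132
L→M: (-14)(-15) − (-14)(-1) = 196
M→N: (-14)(-17) − (4)(-15) = 298
N→O: (4)(-16) − (12)(-17) = 140
O→P: (12)(-6) − (24)(-16) = 312
P→Q: (24)(5) − (6)(-6) = 156
Q→R: (6)(22) − (7)(5) = 97
R→J: (7)(17) − (-5)(22) = 229
Σ = 1617
Signed area = Σ/2 = 808.5 (positive ⇒ counter-clockwise traversal).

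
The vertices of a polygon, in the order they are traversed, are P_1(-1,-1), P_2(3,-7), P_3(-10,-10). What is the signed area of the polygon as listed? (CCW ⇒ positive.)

Cross-terms: 10, -100, 0  ⇒  Σ = -90
Signed area = Σ/2 = -45 (negative ⇒ clockwise traversal).

-45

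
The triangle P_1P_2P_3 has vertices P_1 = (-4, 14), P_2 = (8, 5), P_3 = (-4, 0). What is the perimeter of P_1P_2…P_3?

|P_1P_2| = √((12)² + (-9)²) = √225 = 15
|P_2P_3| = √((-12)² + (-5)²) = √169 = 13
|P_3P_1| = √((0)² + (14)²) = √196 = 14
Perimeter = 15 + 13 + 14 = 42.

42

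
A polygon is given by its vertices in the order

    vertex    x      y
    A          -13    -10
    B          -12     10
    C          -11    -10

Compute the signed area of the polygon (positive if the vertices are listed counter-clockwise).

Apply the shoelace (surveyor's) formula: 2A = Σ (x_i·y_{i+1} − x_{i+1}·y_i), indices taken mod 3.
Σ = (-250) + (230) + (-20) = -40
Signed area = Σ/2 = -20 (negative ⇒ clockwise traversal).

-20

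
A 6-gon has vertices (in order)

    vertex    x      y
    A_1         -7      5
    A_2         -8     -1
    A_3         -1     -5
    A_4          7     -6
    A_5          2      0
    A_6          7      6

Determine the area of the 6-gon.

114

Apply the shoelace (surveyor's) formula: 2A = Σ (x_i·y_{i+1} − x_{i+1}·y_i), indices taken mod 6.
Σ = (47) + (39) + (41) + (12) + (12) + (77) = 228
Area = |Σ|/2 = 114.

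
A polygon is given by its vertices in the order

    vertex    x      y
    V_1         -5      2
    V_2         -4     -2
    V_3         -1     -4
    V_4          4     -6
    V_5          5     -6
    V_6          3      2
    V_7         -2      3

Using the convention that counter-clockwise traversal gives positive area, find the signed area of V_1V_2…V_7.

56

Σ = (18) + (14) + (22) + (6) + (28) + (13) + (11) = 112
Signed area = Σ/2 = 56 (positive ⇒ counter-clockwise traversal).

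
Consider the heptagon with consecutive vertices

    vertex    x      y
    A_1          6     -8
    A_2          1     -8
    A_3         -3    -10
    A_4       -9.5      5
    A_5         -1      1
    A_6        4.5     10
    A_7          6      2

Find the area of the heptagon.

Apply the shoelace formula: 2A = Σ (x_i·y_{i+1} − x_{i+1}·y_i), indices taken mod 7.
Cross-terms: -40, -34, -110, -4.5, -14.5, -51, -60  ⇒  Σ = -314
Area = |Σ|/2 = 157.

157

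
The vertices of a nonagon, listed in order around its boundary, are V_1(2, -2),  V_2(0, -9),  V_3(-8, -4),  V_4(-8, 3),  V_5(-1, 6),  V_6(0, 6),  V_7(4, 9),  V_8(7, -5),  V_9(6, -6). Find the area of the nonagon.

V_1→V_2: (2)(-9) − (0)(-2) = -18
V_2→V_3: (0)(-4) − (-8)(-9) = -72
V_3→V_4: (-8)(3) − (-8)(-4) = -56
V_4→V_5: (-8)(6) − (-1)(3) = -45
V_5→V_6: (-1)(6) − (0)(6) = -6
V_6→V_7: (0)(9) − (4)(6) = -24
V_7→V_8: (4)(-5) − (7)(9) = -83
V_8→V_9: (7)(-6) − (6)(-5) = -12
V_9→V_1: (6)(-2) − (2)(-6) = 0
Σ = -316
Area = |Σ|/2 = 158.

158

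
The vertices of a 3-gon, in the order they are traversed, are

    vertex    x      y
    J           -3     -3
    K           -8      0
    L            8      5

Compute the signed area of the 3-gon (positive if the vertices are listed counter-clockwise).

J→K: (-3)(0) − (-8)(-3) = -24
K→L: (-8)(5) − (8)(0) = -40
L→J: (8)(-3) − (-3)(5) = -9
Σ = -73
Signed area = Σ/2 = -36.5 (negative ⇒ clockwise traversal).

-36.5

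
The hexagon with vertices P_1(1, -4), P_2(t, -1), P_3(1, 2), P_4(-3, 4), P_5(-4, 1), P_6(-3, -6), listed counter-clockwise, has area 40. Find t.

2

Write out the shoelace sum; only the two edges meeting at P_2 involve t:
2·Area = [(1·(-1) − t·(-4)) + (t·2 − 1·(-1))] + 68
       = 6·t + 68 = 80
⇒ t = 2.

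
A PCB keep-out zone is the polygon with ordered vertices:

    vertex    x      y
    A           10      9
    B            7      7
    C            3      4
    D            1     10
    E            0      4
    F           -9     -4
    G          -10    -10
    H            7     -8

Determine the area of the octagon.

Σ = (7) + (7) + (26) + (4) + (36) + (50) + (150) + (143) = 423
Area = |Σ|/2 = 211.5.

211.5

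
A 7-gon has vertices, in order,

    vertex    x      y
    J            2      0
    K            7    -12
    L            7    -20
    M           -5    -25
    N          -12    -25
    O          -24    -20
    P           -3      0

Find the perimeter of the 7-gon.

88

|JK| = √((5)² + (-12)²) = √169 = 13
|KL| = √((0)² + (-8)²) = √64 = 8
|LM| = √((-12)² + (-5)²) = √169 = 13
|MN| = √((-7)² + (0)²) = √49 = 7
|NO| = √((-12)² + (5)²) = √169 = 13
|OP| = √((21)² + (20)²) = √841 = 29
|PJ| = √((5)² + (0)²) = √25 = 5
Perimeter = 13 + 8 + 13 + 7 + 13 + 29 + 5 = 88.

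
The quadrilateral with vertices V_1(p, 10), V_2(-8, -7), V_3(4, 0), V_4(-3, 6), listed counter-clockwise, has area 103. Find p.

Write out the shoelace sum; only the two edges meeting at V_1 involve p:
2·Area = [((-3)·10 − p·6) + (p·(-7) − (-8)·10)] + 52
       = -13·p + 102 = 206
⇒ p = -8.

-8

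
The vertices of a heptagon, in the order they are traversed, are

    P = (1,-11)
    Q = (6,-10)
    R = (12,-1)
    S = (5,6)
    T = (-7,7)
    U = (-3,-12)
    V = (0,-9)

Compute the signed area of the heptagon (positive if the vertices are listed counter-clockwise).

Apply the surveyor's formula: 2A = Σ (x_i·y_{i+1} − x_{i+1}·y_i), indices taken mod 7.
Cross-terms: 56, 114, 77, 77, 105, 27, 9  ⇒  Σ = 465
Signed area = Σ/2 = 232.5 (positive ⇒ counter-clockwise traversal).

232.5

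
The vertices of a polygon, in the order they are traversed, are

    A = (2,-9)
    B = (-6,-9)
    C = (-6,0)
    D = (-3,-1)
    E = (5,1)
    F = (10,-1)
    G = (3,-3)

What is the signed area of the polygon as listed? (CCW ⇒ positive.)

-90.5

Apply Gauss's area formula: 2A = Σ (x_i·y_{i+1} − x_{i+1}·y_i), indices taken mod 7.
Σ = (-72) + (-54) + (6) + (2) + (-15) + (-27) + (-21) = -181
Signed area = Σ/2 = -90.5 (negative ⇒ clockwise traversal).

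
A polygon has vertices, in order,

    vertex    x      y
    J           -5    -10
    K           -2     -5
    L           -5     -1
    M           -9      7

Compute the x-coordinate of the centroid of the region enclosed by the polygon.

-16/3

Apply the shoelace (surveyor's) formula. First the cross-terms c_i = x_i·y_{i+1} − x_{i+1}·y_i:
  5, -23, -44, 125  ⇒  2A = 63, A = 31.5.
Then Σ (x_i + x_{i+1})·c_i = -1008, so x̄ = -1008 / (6·31.5) = -16/3.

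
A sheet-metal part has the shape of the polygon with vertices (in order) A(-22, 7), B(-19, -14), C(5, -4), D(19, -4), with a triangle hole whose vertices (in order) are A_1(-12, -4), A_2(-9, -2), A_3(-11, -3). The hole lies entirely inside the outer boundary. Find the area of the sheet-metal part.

343.5

Outer boundary:
Σ = (441) + (146) + (56) + (45) = 688
Area = |Σ|/2 = 344.
Hole:
Apply the shoelace (surveyor's) formula: 2A = Σ (x_i·y_{i+1} − x_{i+1}·y_i), indices taken mod 3.
A_1→A_2: (-12)(-2) − (-9)(-4) = -12
A_2→A_3: (-9)(-3) − (-11)(-2) = 5
A_3→A_1: (-11)(-4) − (-12)(-3) = 8
Σ = 1
Area = |Σ|/2 = 0.5.
Net area = 344 − 0.5 = 343.5.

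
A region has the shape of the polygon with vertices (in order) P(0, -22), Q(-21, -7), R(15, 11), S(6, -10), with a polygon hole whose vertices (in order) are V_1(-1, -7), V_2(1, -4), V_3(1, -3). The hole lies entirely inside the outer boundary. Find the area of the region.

Outer boundary:
Apply the shoelace formula: 2A = Σ (x_i·y_{i+1} − x_{i+1}·y_i), indices taken mod 4.
P→Q: (0)(-7) − (-21)(-22) = -462
Q→R: (-21)(11) − (15)(-7) = -126
R→S: (15)(-10) − (6)(11) = -216
S→P: (6)(-22) − (0)(-10) = -132
Σ = -936
Area = |Σ|/2 = 468.
Hole:
Apply the surveyor's formula: 2A = Σ (x_i·y_{i+1} − x_{i+1}·y_i), indices taken mod 3.
Σ = (11) + (1) + (-10) = 2
Area = |Σ|/2 = 1.
Net area = 468 − 1 = 467.

467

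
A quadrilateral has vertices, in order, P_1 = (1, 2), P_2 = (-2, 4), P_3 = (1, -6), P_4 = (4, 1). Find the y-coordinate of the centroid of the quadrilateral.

Apply Gauss's area formula. First the cross-terms c_i = x_i·y_{i+1} − x_{i+1}·y_i:
  8, 8, 25, 7  ⇒  2A = 48, A = 24.
Then Σ (y_i + y_{i+1})·c_i = -72, so ȳ = -72 / (6·24) = -0.5.

-0.5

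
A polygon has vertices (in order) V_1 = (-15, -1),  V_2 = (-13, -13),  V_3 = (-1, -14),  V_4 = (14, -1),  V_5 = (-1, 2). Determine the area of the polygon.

303

Σ = (182) + (169) + (197) + (27) + (31) = 606
Area = |Σ|/2 = 303.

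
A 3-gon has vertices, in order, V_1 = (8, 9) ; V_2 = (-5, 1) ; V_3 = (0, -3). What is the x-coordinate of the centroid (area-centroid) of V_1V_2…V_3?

1

Apply the shoelace formula. First the cross-terms c_i = x_i·y_{i+1} − x_{i+1}·y_i:
  53, 15, 24  ⇒  2A = 92, A = 46.
Then Σ (x_i + x_{i+1})·c_i = 276, so x̄ = 276 / (6·46) = 1.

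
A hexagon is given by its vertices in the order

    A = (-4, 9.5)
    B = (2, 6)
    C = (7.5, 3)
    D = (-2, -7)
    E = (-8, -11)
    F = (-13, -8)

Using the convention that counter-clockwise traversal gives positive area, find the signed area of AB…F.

Σ = (-43) + (-39) + (-46.5) + (-34) + (-79) + (-155.5) = -397
Signed area = Σ/2 = -198.5 (negative ⇒ clockwise traversal).

-198.5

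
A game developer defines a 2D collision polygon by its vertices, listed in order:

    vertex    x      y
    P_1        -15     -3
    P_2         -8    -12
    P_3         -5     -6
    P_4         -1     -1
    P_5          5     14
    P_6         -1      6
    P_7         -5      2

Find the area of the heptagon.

Apply Gauss's area formula: 2A = Σ (x_i·y_{i+1} − x_{i+1}·y_i), indices taken mod 7.
Σ = (156) + (-12) + (-1) + (-9) + (44) + (28) + (45) = 251
Area = |Σ|/2 = 125.5.

125.5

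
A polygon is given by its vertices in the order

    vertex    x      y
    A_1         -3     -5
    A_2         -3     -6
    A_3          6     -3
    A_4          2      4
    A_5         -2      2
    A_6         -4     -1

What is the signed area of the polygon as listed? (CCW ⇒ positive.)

Apply the shoelace (surveyor's) formula: 2A = Σ (x_i·y_{i+1} − x_{i+1}·y_i), indices taken mod 6.
Σ = (3) + (45) + (30) + (12) + (10) + (17) = 117
Signed area = Σ/2 = 58.5 (positive ⇒ counter-clockwise traversal).

58.5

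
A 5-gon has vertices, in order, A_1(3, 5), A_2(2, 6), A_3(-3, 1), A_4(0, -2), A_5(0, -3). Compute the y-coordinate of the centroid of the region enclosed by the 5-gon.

80/43

Apply the shoelace formula. First the cross-terms c_i = x_i·y_{i+1} − x_{i+1}·y_i:
  8, 20, 6, 0, 9  ⇒  2A = 43, A = 21.5.
Then Σ (y_i + y_{i+1})·c_i = 240, so ȳ = 240 / (6·21.5) = 80/43.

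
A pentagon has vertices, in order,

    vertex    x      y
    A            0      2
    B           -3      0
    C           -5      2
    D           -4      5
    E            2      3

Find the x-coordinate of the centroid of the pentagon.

Apply the shoelace formula. First the cross-terms c_i = x_i·y_{i+1} − x_{i+1}·y_i:
  6, -6, -17, -22, 4  ⇒  2A = -35, A = -17.5.
Then Σ (x_i + x_{i+1})·c_i = 235, so x̄ = 235 / (6·(-17.5)) = -47/21.

-47/21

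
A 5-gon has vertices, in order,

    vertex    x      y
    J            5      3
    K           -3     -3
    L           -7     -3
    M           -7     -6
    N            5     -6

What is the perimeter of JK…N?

38

|JK| = √((-8)² + (-6)²) = √100 = 10
|KL| = √((-4)² + (0)²) = √16 = 4
|LM| = √((0)² + (-3)²) = √9 = 3
|MN| = √((12)² + (0)²) = √144 = 12
|NJ| = √((0)² + (9)²) = √81 = 9
Perimeter = 10 + 4 + 3 + 12 + 9 = 38.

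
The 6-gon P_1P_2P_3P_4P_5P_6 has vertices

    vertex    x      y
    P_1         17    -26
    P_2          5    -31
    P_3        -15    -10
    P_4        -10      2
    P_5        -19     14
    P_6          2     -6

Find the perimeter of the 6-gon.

124

|P_1P_2| = √((-12)² + (-5)²) = √169 = 13
|P_2P_3| = √((-20)² + (21)²) = √841 = 29
|P_3P_4| = √((5)² + (12)²) = √169 = 13
|P_4P_5| = √((-9)² + (12)²) = √225 = 15
|P_5P_6| = √((21)² + (-20)²) = √841 = 29
|P_6P_1| = √((15)² + (-20)²) = √625 = 25
Perimeter = 13 + 29 + 13 + 15 + 29 + 25 = 124.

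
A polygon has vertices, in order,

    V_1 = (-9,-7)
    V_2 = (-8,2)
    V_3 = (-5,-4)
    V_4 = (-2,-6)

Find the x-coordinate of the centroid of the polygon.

Apply the shoelace (surveyor's) formula. First the cross-terms c_i = x_i·y_{i+1} − x_{i+1}·y_i:
  -74, 42, 22, -40  ⇒  2A = -50, A = -25.
Then Σ (x_i + x_{i+1})·c_i = 998, so x̄ = 998 / (6·(-25)) = -499/75.

-499/75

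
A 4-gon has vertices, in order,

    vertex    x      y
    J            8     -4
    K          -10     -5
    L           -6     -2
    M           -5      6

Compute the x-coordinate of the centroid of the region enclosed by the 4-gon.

Apply the shoelace (surveyor's) formula. First the cross-terms c_i = x_i·y_{i+1} − x_{i+1}·y_i:
  -80, -10, -46, -28  ⇒  2A = -164, A = -82.
Then Σ (x_i + x_{i+1})·c_i = 742, so x̄ = 742 / (6·(-82)) = -371/246.

-371/246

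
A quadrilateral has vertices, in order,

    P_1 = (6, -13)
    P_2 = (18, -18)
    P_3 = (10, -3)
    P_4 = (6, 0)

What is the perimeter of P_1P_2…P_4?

48

|P_1P_2| = √((12)² + (-5)²) = √169 = 13
|P_2P_3| = √((-8)² + (15)²) = √289 = 17
|P_3P_4| = √((-4)² + (3)²) = √25 = 5
|P_4P_1| = √((0)² + (-13)²) = √169 = 13
Perimeter = 13 + 17 + 5 + 13 = 48.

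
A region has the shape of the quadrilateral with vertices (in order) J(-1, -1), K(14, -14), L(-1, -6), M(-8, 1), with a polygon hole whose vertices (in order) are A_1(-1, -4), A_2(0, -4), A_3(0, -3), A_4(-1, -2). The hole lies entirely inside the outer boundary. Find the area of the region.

53.5

Outer boundary:
Cross-terms: 28, -98, -49, 9  ⇒  Σ = -110
Area = |Σ|/2 = 55.
Hole:
Apply the shoelace formula: 2A = Σ (x_i·y_{i+1} − x_{i+1}·y_i), indices taken mod 4.
Σ = (4) + (0) + (-3) + (2) = 3
Area = |Σ|/2 = 1.5.
Net area = 55 − 1.5 = 53.5.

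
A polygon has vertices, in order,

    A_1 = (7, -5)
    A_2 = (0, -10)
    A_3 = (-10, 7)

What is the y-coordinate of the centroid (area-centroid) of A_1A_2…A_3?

Apply the surveyor's formula. First the cross-terms c_i = x_i·y_{i+1} − x_{i+1}·y_i:
  -70, -100, 1  ⇒  2A = -169, A = -84.5.
Then Σ (y_i + y_{i+1})·c_i = 1352, so ȳ = 1352 / (6·(-84.5)) = -8/3.

-8/3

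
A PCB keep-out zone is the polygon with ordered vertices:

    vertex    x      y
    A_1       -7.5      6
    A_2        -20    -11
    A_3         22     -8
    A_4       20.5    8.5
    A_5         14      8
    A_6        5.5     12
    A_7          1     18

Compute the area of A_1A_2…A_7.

676.25

Apply Gauss's area formula: 2A = Σ (x_i·y_{i+1} − x_{i+1}·y_i), indices taken mod 7.
Σ = (202.5) + (402) + (351) + (45) + (124) + (87) + (141) = 1352.5
Area = |Σ|/2 = 676.25.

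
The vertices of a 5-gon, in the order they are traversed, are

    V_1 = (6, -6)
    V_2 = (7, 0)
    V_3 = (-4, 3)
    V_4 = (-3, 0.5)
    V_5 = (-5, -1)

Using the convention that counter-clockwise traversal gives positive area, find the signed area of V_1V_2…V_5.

Apply Gauss's area formula: 2A = Σ (x_i·y_{i+1} − x_{i+1}·y_i), indices taken mod 5.
Cross-terms: 42, 21, 7, 5.5, 36  ⇒  Σ = 111.5
Signed area = Σ/2 = 55.75 (positive ⇒ counter-clockwise traversal).

55.75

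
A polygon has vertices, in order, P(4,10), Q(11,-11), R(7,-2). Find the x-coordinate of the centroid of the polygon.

22/3

Apply the shoelace (surveyor's) formula. First the cross-terms c_i = x_i·y_{i+1} − x_{i+1}·y_i:
  -154, 55, 78  ⇒  2A = -21, A = -10.5.
Then Σ (x_i + x_{i+1})·c_i = -462, so x̄ = -462 / (6·(-10.5)) = 22/3.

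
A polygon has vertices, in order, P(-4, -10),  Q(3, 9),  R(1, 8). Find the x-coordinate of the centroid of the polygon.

Apply Gauss's area formula. First the cross-terms c_i = x_i·y_{i+1} − x_{i+1}·y_i:
  -6, 15, 22  ⇒  2A = 31, A = 15.5.
Then Σ (x_i + x_{i+1})·c_i = 0, so x̄ = 0 / (6·15.5) = 0.

0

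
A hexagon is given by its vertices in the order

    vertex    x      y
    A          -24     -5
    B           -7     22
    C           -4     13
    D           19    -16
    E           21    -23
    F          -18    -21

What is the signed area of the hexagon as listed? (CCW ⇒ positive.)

Apply the shoelace (surveyor's) formula: 2A = Σ (x_i·y_{i+1} − x_{i+1}·y_i), indices taken mod 6.
Σ = (-563) + (-3) + (-183) + (-101) + (-855) + (-414) = -2119
Signed area = Σ/2 = -1059.5 (negative ⇒ clockwise traversal).

-1059.5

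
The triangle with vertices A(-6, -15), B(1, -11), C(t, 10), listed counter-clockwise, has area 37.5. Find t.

19

Write out the shoelace sum; only the two edges meeting at C involve t:
2·Area = [(1·10 − t·(-11)) + (t·(-15) − (-6)·10)] + 81
       = -4·t + 151 = 75
⇒ t = 19.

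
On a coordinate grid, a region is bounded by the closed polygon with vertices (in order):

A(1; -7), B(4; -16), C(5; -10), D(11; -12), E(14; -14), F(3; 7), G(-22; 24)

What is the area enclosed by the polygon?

Apply the surveyor's formula: 2A = Σ (x_i·y_{i+1} − x_{i+1}·y_i), indices taken mod 7.
Σ = (12) + (40) + (50) + (14) + (140) + (226) + (130) = 612
Area = |Σ|/2 = 306.

306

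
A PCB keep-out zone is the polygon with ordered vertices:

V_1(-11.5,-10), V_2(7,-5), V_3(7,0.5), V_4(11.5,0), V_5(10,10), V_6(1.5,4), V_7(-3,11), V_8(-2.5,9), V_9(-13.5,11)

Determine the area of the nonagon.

Apply the shoelace formula: 2A = Σ (x_i·y_{i+1} − x_{i+1}·y_i), indices taken mod 9.
V_1→V_2: (-11.5)(-5) − (7)(-10) = 127.5
V_2→V_3: (7)(0.5) − (7)(-5) = 38.5
V_3→V_4: (7)(0) − (11.5)(0.5) = -5.75
V_4→V_5: (11.5)(10) − (10)(0) = 115
V_5→V_6: (10)(4) − (1.5)(10) = 25
V_6→V_7: (1.5)(11) − (-3)(4) = 28.5
V_7→V_8: (-3)(9) − (-2.5)(11) = 0.5
V_8→V_9: (-2.5)(11) − (-13.5)(9) = 94
V_9→V_1: (-13.5)(-10) − (-11.5)(11) = 261.5
Σ = 684.75
Area = |Σ|/2 = 342.375.

342.375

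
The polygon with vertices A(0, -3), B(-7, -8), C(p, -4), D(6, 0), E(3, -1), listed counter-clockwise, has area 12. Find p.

1

Write out the shoelace sum; only the two edges meeting at C involve p:
2·Area = [((-7)·(-4) − p·(-8)) + (p·0 − 6·(-4))] + -36
       = 8·p + 16 = 24
⇒ p = 1.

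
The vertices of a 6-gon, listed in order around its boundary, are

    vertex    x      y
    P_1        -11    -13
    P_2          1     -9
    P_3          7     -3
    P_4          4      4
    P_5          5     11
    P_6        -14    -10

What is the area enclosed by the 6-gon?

Σ = (112) + (60) + (40) + (24) + (104) + (72) = 412
Area = |Σ|/2 = 206.

206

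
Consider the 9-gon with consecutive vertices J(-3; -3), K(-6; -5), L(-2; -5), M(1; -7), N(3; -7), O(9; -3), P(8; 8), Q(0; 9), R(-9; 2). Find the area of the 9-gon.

Apply the surveyor's formula: 2A = Σ (x_i·y_{i+1} − x_{i+1}·y_i), indices taken mod 9.
J→K: (-3)(-5) − (-6)(-3) = -3
K→L: (-6)(-5) − (-2)(-5) = 20
L→M: (-2)(-7) − (1)(-5) = 19
M→N: (1)(-7) − (3)(-7) = 14
N→O: (3)(-3) − (9)(-7) = 54
O→P: (9)(8) − (8)(-3) = 96
P→Q: (8)(9) − (0)(8) = 72
Q→R: (0)(2) − (-9)(9) = 81
R→J: (-9)(-3) − (-3)(2) = 33
Σ = 386
Area = |Σ|/2 = 193.

193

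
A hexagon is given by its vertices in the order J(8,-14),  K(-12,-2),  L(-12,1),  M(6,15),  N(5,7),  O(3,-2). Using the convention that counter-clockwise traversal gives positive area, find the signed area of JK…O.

-248

Apply the shoelace (surveyor's) formula: 2A = Σ (x_i·y_{i+1} − x_{i+1}·y_i), indices taken mod 6.
Cross-terms: -184, -36, -186, -33, -31, -26  ⇒  Σ = -496
Signed area = Σ/2 = -248 (negative ⇒ clockwise traversal).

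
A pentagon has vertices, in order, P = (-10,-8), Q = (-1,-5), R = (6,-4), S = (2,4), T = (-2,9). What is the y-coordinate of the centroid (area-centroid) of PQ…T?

-17/30

Apply the shoelace formula. First the cross-terms c_i = x_i·y_{i+1} − x_{i+1}·y_i:
  42, 34, 32, 26, 106  ⇒  2A = 240, A = 120.
Then Σ (y_i + y_{i+1})·c_i = -408, so ȳ = -408 / (6·120) = -17/30.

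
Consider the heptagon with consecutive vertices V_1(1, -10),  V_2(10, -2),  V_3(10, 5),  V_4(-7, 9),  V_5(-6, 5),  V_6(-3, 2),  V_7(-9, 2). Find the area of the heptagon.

207.5

Cross-terms: 98, 70, 125, 19, 3, 12, 88  ⇒  Σ = 415
Area = |Σ|/2 = 207.5.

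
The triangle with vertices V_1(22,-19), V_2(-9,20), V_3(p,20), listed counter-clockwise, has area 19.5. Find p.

-10

Write out the shoelace sum; only the two edges meeting at V_3 involve p:
2·Area = [((-9)·20 − p·20) + (p·(-19) − 22·20)] + 269
       = -39·p + -351 = 39
⇒ p = -10.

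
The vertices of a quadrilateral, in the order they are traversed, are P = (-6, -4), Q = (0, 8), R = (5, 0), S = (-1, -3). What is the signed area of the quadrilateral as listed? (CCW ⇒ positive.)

-58.5

Apply the shoelace (surveyor's) formula: 2A = Σ (x_i·y_{i+1} − x_{i+1}·y_i), indices taken mod 4.
Cross-terms: -48, -40, -15, -14  ⇒  Σ = -117
Signed area = Σ/2 = -58.5 (negative ⇒ clockwise traversal).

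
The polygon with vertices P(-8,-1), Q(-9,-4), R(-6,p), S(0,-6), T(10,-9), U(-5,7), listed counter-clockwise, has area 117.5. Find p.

-6

The doubled signed area Σ (x_i y_{i+1} − x_{i+1} y_i) is linear in p.
With p=0 it equals 181; the coefficient of p is -9 (from the two edges through R).
So -9·p + 181 = 2·117.5 = 235 ⇒ p = -6.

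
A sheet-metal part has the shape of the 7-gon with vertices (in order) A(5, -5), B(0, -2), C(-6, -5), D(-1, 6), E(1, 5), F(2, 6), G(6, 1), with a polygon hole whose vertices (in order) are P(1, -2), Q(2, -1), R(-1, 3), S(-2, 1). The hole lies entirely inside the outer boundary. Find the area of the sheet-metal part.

Outer boundary:
Cross-terms: -10, -12, -41, -11, -4, -34, -35  ⇒  Σ = -147
Area = |Σ|/2 = 73.5.
Hole:
Apply Gauss's area formula: 2A = Σ (x_i·y_{i+1} − x_{i+1}·y_i), indices taken mod 4.
Cross-terms: 3, 5, 5, 3  ⇒  Σ = 16
Area = |Σ|/2 = 8.
Net area = 73.5 − 8 = 65.5.

65.5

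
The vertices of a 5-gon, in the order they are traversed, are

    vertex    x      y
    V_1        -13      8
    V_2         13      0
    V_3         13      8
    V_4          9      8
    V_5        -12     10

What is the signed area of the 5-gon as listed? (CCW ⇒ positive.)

Σ = (-104) + (104) + (32) + (186) + (34) = 252
Signed area = Σ/2 = 126 (positive ⇒ counter-clockwise traversal).

126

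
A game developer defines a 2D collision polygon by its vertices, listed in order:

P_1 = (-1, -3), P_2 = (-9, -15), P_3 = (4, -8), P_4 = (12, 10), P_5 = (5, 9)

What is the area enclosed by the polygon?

P_1→P_2: (-1)(-15) − (-9)(-3) = -12
P_2→P_3: (-9)(-8) − (4)(-15) = 132
P_3→P_4: (4)(10) − (12)(-8) = 136
P_4→P_5: (12)(9) − (5)(10) = 58
P_5→P_1: (5)(-3) − (-1)(9) = -6
Σ = 308
Area = |Σ|/2 = 154.

154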